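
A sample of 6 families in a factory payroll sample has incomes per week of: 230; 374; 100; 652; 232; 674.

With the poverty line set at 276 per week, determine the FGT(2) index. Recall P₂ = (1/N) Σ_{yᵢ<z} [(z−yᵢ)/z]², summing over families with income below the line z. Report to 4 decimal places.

0.0766

Incomes under z: 100, 230, 232 (q = 3 of N = 6).
Gap ratios (z−y)/z: (276−100)/276 = 0.6377; (276−230)/276 = 0.1667; (276−232)/276 = 0.1594.
Squared: 0.4066; 0.0278; 0.0254.
Sum = 0.459830; P₂ = 0.459830 / 6 = 0.0766.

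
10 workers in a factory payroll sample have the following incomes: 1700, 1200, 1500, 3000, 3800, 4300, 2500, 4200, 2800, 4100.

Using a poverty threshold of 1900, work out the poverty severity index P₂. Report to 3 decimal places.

Below the line: 1200, 1500, 1700 (q = 3 of N = 10).
Gap ratios (z−y)/z: (1900−1200)/1900 = 0.3684; (1900−1500)/1900 = 0.2105; (1900−1700)/1900 = 0.1053.
Squared: 0.1357; 0.0443; 0.0111.
Sum = 0.191136; P₂ = 0.191136 / 10 = 0.019.

0.019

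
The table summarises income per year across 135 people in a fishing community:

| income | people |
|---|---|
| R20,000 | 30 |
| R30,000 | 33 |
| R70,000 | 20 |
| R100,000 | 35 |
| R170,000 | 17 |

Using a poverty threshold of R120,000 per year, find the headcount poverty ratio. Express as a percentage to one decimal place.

87.4%

118 of the 135 people have income below R120,000.
H = 118/135 = 87.4%.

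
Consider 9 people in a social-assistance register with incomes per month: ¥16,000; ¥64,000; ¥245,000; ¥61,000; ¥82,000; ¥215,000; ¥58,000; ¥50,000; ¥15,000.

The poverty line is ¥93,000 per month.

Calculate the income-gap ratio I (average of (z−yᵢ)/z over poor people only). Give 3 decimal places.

Below z: ¥15,000, ¥16,000, ¥50,000, ¥58,000, ¥61,000, ¥64,000, ¥82,000 (q = 7 of N = 9).
Relative gaps: 0.8387, 0.8280, 0.4624, 0.3763, 0.3441, 0.3118, 0.1183; sum = 3.279570.
The income-gap ratio divides by q (the poor only): 3.279570 / 7 = 0.469.

0.469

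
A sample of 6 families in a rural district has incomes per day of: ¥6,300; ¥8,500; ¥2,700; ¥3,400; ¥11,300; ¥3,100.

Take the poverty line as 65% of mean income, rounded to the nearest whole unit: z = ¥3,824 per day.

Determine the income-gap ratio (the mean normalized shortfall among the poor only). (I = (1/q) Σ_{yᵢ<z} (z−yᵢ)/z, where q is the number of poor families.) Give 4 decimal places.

Poor units: ¥2,700, ¥3,100, ¥3,400 (q = 3 of N = 6).
Shortfall ratios (z−y)/z: 0.2939, 0.1893, 0.1109; sum = 0.594142.
I averages over the q = 3 poor units only: 0.594142 / 3 = 0.1980.

0.1980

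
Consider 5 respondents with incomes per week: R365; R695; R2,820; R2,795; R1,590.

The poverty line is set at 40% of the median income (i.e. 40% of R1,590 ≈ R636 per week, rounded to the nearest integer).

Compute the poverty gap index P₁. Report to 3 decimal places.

0.085

Below z: R365 (q = 1 of N = 5).
Normalized shortfalls: (636−365)/636 = 0.4261.
Σ = 0.426101. Dividing by the full population N = 5 gives P₁ = 0.085.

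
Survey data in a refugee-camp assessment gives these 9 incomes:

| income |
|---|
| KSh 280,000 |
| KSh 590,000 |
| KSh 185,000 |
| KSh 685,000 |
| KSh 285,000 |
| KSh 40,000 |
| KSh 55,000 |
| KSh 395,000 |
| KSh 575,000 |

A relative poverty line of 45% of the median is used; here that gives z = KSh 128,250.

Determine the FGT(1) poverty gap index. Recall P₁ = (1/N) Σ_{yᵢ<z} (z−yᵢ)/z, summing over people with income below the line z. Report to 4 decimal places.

0.1399

Below the line: KSh 40,000, KSh 55,000 (q = 2 of N = 9).
Normalized shortfalls: (128250−40000)/128250 = 0.6881; (128250−55000)/128250 = 0.5712.
Sum of shortfalls = 1.259259; P₁ averages over all N: 1.259259 / 9 = 0.1399.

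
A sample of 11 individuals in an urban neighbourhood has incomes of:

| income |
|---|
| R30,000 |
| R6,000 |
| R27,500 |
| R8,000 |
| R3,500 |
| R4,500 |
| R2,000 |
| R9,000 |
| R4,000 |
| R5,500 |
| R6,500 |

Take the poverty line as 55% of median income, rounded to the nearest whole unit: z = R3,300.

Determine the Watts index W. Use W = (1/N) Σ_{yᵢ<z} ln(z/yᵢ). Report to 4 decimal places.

Poor units: R2,000 (q = 1 of N = 11).
Log gaps: ln(3300/2000) = 0.5008.
W = 0.500775 / 11 = 0.0455.

0.0455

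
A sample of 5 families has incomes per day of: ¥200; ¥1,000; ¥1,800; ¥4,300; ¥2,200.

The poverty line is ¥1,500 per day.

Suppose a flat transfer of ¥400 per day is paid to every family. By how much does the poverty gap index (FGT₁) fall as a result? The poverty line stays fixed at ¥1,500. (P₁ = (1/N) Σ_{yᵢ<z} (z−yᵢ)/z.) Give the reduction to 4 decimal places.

Before: below the line — ¥200, ¥1,000; poverty gap index (FGT₁) = 0.240000.
After the ¥400 transfer: below the line — ¥600, ¥1,400; poverty gap index (FGT₁) = 0.133333.
Reduction = 0.240000 − 0.133333 = 0.1067.

0.1067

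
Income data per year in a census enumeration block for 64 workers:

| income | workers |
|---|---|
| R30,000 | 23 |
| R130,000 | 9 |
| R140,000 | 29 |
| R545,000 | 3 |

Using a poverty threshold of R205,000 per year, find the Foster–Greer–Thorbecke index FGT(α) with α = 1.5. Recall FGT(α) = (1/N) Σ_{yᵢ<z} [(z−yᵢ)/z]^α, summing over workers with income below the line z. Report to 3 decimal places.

Below z: 23×R30,000, 9×R130,000, 29×R140,000 (q = 61 of N = 64).
Gap ratios (z−y)/z: (205000−30000)/205000 = 0.8537 (×23); (205000−130000)/205000 = 0.3659 (×9); (205000−140000)/205000 = 0.3171 (×29).
Raised to α = 1.5: 0.78873 (×23); 0.22129 (×9); 0.17854 (×29).
Sum = 25.310014; FGT(1.5) = 25.310014 / 64 = 0.395.

0.395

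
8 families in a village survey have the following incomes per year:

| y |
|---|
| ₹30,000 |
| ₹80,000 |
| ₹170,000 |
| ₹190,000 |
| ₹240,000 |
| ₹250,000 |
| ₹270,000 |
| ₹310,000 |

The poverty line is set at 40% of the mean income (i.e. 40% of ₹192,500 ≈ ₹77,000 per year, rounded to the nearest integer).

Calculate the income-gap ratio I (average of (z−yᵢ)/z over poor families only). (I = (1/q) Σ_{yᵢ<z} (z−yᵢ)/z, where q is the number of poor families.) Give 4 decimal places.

Poor units: ₹30,000 (q = 1 of N = 8).
Shortfall ratios (z−y)/z: 0.6104; sum = 0.610390.
The income-gap ratio divides by q (the poor only): 0.610390 / 1 = 0.6104.

0.6104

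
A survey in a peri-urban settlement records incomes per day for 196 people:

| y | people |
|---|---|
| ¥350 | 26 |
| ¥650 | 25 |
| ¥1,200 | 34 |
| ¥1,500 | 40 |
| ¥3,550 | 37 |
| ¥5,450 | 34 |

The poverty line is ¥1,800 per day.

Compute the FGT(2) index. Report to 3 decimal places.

0.163

Poor units: 26×¥350, 25×¥650, 34×¥1,200, 40×¥1,500 (q = 125 of N = 196).
Normalized shortfalls: (1800−350)/1800 = 0.8056 (×26); (1800−650)/1800 = 0.6389 (×25); (1800−1200)/1800 = 0.3333 (×34); (1800−1500)/1800 = 0.1667 (×40).
Squared: 0.6489 (×26); 0.4082 (×25); 0.1111 (×34); 0.0278 (×40).
Sum = 31.965278; P₂ = 31.965278 / 196 = 0.163.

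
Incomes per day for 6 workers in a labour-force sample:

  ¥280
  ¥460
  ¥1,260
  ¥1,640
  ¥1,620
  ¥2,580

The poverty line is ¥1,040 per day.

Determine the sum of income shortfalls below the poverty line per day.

¥1,340

Below the line: ¥280, ¥460 (q = 2 of N = 6).
Individual gaps: 1040−280 = 760; 1040−460 = 580.
Aggregate gap = ¥1,340.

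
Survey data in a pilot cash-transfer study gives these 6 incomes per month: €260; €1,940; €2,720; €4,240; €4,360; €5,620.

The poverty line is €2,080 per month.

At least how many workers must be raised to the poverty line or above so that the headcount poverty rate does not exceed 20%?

2 of the 6 workers are poor, so H = 2/6 = 0.333.
A headcount ratio of at most 20% allows at most ⌊0.20 × 6⌋ = 1 poor workers.
So at least 2 − 1 = 1 must be lifted.

1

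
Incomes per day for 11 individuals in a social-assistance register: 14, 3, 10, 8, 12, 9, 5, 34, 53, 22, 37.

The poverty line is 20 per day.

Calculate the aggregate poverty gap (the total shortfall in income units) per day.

Below z: 3, 5, 8, 9, 10, 12, 14 (q = 7 of N = 11).
Individual gaps: 20−3 = 17; 20−5 = 15; 20−8 = 12; 20−9 = 11; 20−10 = 10; 20−12 = 8; 20−14 = 6.
Aggregate gap = 79.

79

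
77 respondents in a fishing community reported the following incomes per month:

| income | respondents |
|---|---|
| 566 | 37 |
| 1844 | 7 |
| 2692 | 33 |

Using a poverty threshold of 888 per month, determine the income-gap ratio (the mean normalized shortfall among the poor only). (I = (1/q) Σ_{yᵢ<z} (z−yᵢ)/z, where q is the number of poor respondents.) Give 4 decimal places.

Below the line: 37×566 (q = 37 of N = 77).
Relative gaps: 0.3626 (×37); sum = 13.416667.
The income-gap ratio divides by q (the poor only): 13.416667 / 37 = 0.3626.

0.3626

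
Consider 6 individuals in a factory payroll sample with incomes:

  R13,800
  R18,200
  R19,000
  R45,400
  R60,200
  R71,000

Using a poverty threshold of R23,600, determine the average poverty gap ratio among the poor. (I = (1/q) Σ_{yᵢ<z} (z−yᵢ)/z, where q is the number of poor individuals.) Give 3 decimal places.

Incomes under z: R13,800, R18,200, R19,000 (q = 3 of N = 6).
Shortfall ratios (z−y)/z: 0.4153, 0.2288, 0.1949; sum = 0.838983.
I averages over the q = 3 poor units only: 0.838983 / 3 = 0.280.

0.280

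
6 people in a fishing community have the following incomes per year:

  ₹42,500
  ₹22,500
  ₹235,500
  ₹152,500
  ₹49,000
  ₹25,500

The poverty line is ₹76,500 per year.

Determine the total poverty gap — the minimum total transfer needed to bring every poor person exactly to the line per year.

₹166,500

Poor units: ₹22,500, ₹25,500, ₹42,500, ₹49,000 (q = 4 of N = 6).
Individual gaps: 76500−22500 = 54000; 76500−25500 = 51000; 76500−42500 = 34000; 76500−49000 = 27500.
Aggregate gap = ₹166,500.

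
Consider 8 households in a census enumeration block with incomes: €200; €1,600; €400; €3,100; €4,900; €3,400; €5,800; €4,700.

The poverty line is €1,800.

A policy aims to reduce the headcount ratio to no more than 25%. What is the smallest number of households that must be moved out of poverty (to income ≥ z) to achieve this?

1

Currently q = 3 of N = 8 are below the line (H = 0.375).
A headcount ratio of at most 25% allows at most ⌊0.25 × 8⌋ = 2 poor households.
So at least 3 − 2 = 1 must be lifted.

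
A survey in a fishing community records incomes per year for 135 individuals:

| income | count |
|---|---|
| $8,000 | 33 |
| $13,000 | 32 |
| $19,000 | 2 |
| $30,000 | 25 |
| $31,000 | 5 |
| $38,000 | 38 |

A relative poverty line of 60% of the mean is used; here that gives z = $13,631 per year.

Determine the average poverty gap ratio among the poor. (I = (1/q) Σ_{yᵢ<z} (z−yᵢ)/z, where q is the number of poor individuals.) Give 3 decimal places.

0.233

Incomes under z: 33×$8,000, 32×$13,000 (q = 65 of N = 135).
Relative gaps: 0.4131 (×33), 0.0463 (×32); sum = 15.113711.
I averages over the q = 65 poor units only: 15.113711 / 65 = 0.233.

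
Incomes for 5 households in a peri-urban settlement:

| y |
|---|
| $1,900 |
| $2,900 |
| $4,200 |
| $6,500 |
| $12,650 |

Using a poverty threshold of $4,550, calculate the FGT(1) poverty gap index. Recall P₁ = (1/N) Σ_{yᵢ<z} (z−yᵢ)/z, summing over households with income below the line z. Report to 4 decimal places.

0.2044

Incomes under z: $1,900, $2,900, $4,200 (q = 3 of N = 5).
Gap ratios (z−y)/z: (4550−1900)/4550 = 0.5824; (4550−2900)/4550 = 0.3626; (4550−4200)/4550 = 0.0769.
Sum of shortfalls = 1.021978; P₁ averages over all N: 1.021978 / 5 = 0.2044.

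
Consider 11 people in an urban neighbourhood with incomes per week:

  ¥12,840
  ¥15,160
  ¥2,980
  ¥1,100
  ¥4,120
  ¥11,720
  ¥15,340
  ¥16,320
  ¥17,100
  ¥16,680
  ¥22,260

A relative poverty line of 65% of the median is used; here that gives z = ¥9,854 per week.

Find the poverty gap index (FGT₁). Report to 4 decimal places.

0.1971

Below the line: ¥1,100, ¥2,980, ¥4,120 (q = 3 of N = 11).
Gap ratios (z−y)/z: (9854−1100)/9854 = 0.8884; (9854−2980)/9854 = 0.6976; (9854−4120)/9854 = 0.5819.
Σ = 2.167851. Dividing by the full population N = 11 gives P₁ = 0.1971.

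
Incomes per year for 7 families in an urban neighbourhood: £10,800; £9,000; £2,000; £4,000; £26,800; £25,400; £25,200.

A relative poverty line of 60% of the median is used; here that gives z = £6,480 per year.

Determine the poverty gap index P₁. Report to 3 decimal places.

0.153

Poor units: £2,000, £4,000 (q = 2 of N = 7).
Shortfall ratios: (6480−2000)/6480 = 0.6914; (6480−4000)/6480 = 0.3827.
Σ = 1.074074. Dividing by the full population N = 7 gives P₁ = 0.153.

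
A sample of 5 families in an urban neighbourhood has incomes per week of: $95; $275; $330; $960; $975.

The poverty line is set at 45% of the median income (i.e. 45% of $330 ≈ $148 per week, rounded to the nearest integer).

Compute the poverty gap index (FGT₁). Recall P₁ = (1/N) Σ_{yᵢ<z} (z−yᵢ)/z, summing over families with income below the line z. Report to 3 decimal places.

0.072

Below the line: $95 (q = 1 of N = 5).
Gap ratios (z−y)/z: (148−95)/148 = 0.3581.
Σ = 0.358108. Dividing by the full population N = 5 gives P₁ = 0.072.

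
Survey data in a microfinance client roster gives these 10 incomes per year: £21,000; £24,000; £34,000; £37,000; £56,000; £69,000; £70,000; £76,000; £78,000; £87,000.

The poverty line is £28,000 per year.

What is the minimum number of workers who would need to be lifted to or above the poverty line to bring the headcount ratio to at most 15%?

1

2 of the 10 workers are poor, so H = 2/10 = 0.200.
A headcount ratio of at most 15% allows at most ⌊0.15 × 10⌋ = 1 poor workers.
So at least 2 − 1 = 1 must be lifted.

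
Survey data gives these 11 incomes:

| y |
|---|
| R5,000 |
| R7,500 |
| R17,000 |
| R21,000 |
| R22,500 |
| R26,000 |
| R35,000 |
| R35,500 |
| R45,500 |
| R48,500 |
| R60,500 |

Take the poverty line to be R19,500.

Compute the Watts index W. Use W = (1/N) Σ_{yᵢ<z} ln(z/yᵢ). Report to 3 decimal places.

Below z: R5,000, R7,500, R17,000 (q = 3 of N = 11).
Log gaps: ln(19500/5000) = 1.3610; ln(19500/7500) = 0.9555; ln(19500/17000) = 0.1372.
W = 2.453689 / 11 = 0.223.

0.223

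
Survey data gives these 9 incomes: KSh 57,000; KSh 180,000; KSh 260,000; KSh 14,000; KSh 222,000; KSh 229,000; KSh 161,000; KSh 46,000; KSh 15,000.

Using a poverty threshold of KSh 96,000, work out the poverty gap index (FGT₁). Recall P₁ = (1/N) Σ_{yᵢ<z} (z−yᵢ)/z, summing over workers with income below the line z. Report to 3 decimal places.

0.292

Incomes under z: KSh 14,000, KSh 15,000, KSh 46,000, KSh 57,000 (q = 4 of N = 9).
Relative gaps: (96000−14000)/96000 = 0.8542; (96000−15000)/96000 = 0.8438; (96000−46000)/96000 = 0.5208; (96000−57000)/96000 = 0.4062.
Σ = 2.625000. Dividing by the full population N = 9 gives P₁ = 0.292.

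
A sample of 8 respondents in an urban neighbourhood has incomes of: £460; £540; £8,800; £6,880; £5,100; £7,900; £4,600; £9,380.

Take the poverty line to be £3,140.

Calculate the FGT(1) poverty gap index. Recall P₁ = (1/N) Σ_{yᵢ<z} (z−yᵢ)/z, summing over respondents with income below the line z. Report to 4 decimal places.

0.2102

Incomes under z: £460, £540 (q = 2 of N = 8).
Gap ratios (z−y)/z: (3140−460)/3140 = 0.8535; (3140−540)/3140 = 0.8280.
Σ = 1.681529. Dividing by the full population N = 8 gives P₁ = 0.2102.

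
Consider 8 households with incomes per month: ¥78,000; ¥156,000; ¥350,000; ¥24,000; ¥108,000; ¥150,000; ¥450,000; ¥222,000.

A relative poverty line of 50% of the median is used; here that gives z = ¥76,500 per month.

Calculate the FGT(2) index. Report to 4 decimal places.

Below the line: ¥24,000 (q = 1 of N = 8).
Relative gaps: (76500−24000)/76500 = 0.6863.
Squared: 0.4710.
Sum = 0.470973; P₂ = 0.470973 / 8 = 0.0589.

0.0589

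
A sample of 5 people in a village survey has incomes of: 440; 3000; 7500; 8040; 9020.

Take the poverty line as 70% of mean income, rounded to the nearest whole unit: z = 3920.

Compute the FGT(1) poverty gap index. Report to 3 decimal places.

0.224

Poor units: 440, 3000 (q = 2 of N = 5).
Gap ratios (z−y)/z: (3920−440)/3920 = 0.8878; (3920−3000)/3920 = 0.2347.
Sum of shortfalls = 1.122449; P₁ averages over all N: 1.122449 / 5 = 0.224.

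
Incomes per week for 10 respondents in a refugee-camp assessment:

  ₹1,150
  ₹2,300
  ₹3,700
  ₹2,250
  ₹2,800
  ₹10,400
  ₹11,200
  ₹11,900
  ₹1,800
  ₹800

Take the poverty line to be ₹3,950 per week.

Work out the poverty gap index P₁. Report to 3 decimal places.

Incomes under z: ₹800, ₹1,150, ₹1,800, ₹2,250, ₹2,300, ₹2,800, ₹3,700 (q = 7 of N = 10).
Shortfall ratios: (3950−800)/3950 = 0.7975; (3950−1150)/3950 = 0.7089; (3950−1800)/3950 = 0.5443; (3950−2250)/3950 = 0.4304; (3950−2300)/3950 = 0.4177; (3950−2800)/3950 = 0.2911; (3950−3700)/3950 = 0.0633.
Sum of shortfalls = 3.253165; P₁ averages over all N: 3.253165 / 10 = 0.325.

0.325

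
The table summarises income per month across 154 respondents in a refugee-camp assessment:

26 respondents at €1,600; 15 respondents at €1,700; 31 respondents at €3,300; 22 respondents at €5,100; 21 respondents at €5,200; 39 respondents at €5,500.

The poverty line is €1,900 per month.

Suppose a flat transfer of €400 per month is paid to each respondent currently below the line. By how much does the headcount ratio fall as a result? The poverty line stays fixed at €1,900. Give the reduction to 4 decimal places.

0.2662

Before: below the line — 26×€1,600, 15×€1,700; headcount ratio = 0.266234.
After the €400 transfer: below the line — none; headcount ratio = 0.000000.
Reduction = 0.266234 − 0.000000 = 0.2662.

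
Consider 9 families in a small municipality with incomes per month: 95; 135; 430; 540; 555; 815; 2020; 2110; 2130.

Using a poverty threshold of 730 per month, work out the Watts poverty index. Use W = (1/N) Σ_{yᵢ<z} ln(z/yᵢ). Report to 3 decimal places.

0.537

Incomes under z: 95, 135, 430, 540, 555 (q = 5 of N = 9).
Log gaps: ln(730/95) = 2.0392; ln(730/135) = 1.6878; ln(730/430) = 0.5293; ln(730/540) = 0.3015; ln(730/555) = 0.2741.
W = 4.831749 / 9 = 0.537.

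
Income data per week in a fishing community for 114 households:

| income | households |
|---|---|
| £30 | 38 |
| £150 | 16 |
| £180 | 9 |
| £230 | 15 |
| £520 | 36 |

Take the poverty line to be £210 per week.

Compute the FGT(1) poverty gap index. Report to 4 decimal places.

Poor units: 38×£30, 16×£150, 9×£180 (q = 63 of N = 114).
Normalized shortfalls: (210−30)/210 = 0.8571 (×38); (210−150)/210 = 0.2857 (×16); (210−180)/210 = 0.1429 (×9).
Sum of shortfalls = 38.428571; P₁ averages over all N: 38.428571 / 114 = 0.3371.

0.3371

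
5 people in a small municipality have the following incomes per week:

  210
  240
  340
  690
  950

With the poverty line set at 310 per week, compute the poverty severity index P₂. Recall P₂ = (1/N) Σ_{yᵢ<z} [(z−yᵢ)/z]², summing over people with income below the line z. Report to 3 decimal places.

Poor units: 210, 240 (q = 2 of N = 5).
Shortfall ratios: (310−210)/310 = 0.3226; (310−240)/310 = 0.2258.
Squared: 0.1041; 0.0510.
Sum = 0.155047; P₂ = 0.155047 / 5 = 0.031.

0.031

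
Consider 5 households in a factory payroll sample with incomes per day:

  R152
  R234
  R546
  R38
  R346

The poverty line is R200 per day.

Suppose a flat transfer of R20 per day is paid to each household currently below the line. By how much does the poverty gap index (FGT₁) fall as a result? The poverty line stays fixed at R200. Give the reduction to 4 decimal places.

0.0400

Before: below the line — R38, R152; poverty gap index (FGT₁) = 0.210000.
After the R20 transfer: below the line — R58, R172; poverty gap index (FGT₁) = 0.170000.
Reduction = 0.210000 − 0.170000 = 0.0400.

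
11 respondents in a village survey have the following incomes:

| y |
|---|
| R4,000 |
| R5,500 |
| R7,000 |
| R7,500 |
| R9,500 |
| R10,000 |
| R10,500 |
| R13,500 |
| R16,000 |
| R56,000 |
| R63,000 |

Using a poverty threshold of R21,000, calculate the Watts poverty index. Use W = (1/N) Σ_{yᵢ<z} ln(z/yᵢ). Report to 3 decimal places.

0.733

Incomes under z: R4,000, R5,500, R7,000, R7,500, R9,500, R10,000, R10,500, R13,500, R16,000 (q = 9 of N = 11).
ln(z/y) terms: ln(21000/4000) = 1.6582; ln(21000/5500) = 1.3398; ln(21000/7000) = 1.0986; ln(21000/7500) = 1.0296; ln(21000/9500) = 0.7932; ln(21000/10000) = 0.7419; ln(21000/10500) = 0.6931; ln(21000/13500) = 0.4418; ln(21000/16000) = 0.2719.
W = 8.068316 / 11 = 0.733.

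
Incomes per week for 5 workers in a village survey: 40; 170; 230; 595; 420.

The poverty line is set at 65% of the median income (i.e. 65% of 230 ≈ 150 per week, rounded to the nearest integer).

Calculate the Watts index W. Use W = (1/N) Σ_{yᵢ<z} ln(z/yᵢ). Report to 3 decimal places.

0.264

Poor units: 40 (q = 1 of N = 5).
Log gaps: ln(150/40) = 1.3218.
W = 1.321756 / 5 = 0.264.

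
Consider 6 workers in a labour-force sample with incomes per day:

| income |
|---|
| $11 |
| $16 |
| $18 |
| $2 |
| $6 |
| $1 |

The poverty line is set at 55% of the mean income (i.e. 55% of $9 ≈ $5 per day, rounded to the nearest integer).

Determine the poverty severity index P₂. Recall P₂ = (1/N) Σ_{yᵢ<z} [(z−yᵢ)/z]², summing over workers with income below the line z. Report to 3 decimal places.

0.167

Below z: $1, $2 (q = 2 of N = 6).
Shortfall ratios: (5−1)/5 = 0.8000; (5−2)/5 = 0.6000.
Squared: 0.6400; 0.3600.
Sum = 1.000000; P₂ = 1.000000 / 6 = 0.167.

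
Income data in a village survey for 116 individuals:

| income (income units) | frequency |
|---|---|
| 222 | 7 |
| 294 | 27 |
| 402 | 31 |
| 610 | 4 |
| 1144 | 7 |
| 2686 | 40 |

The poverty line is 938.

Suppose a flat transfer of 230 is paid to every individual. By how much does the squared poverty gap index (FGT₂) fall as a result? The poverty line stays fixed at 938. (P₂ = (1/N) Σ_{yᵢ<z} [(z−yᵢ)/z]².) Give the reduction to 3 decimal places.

Before: below the line — 7×222, 27×294, 31×402, 4×610; squared poverty gap index (FGT₂) = 0.23636.
After the 230 transfer: below the line — 7×452, 27×524, 31×632, 4×840; squared poverty gap index (FGT₂) = 0.09036.
Reduction = 0.23636 − 0.09036 = 0.146.

0.146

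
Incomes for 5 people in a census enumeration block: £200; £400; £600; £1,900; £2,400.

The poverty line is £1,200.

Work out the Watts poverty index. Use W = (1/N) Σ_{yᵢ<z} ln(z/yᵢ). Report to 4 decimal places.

Poor units: £200, £400, £600 (q = 3 of N = 5).
Log gaps: ln(1200/200) = 1.7918; ln(1200/400) = 1.0986; ln(1200/600) = 0.6931.
W = 3.583519 / 5 = 0.7167.

0.7167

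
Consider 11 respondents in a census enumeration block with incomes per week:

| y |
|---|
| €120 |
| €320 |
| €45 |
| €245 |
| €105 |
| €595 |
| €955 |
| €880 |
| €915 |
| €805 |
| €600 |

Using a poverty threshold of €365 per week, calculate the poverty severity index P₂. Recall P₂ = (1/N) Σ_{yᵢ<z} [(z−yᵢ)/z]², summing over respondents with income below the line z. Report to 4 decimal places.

0.1682

Incomes under z: €45, €105, €120, €245, €320 (q = 5 of N = 11).
Normalized shortfalls: (365−45)/365 = 0.8767; (365−105)/365 = 0.7123; (365−120)/365 = 0.6712; (365−245)/365 = 0.3288; (365−320)/365 = 0.1233.
Squared: 0.7686; 0.5074; 0.4506; 0.1081; 0.0152.
Sum = 1.849878; P₂ = 1.849878 / 11 = 0.1682.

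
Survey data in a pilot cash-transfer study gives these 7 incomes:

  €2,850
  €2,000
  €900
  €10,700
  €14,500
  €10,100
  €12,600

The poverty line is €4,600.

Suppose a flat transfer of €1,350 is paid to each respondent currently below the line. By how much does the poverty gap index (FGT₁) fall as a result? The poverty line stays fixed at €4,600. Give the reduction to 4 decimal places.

0.1258

Before: below the line — €900, €2,000, €2,850; poverty gap index (FGT₁) = 0.250000.
After the €1,350 transfer: below the line — €2,250, €3,350, €4,200; poverty gap index (FGT₁) = 0.124224.
Reduction = 0.250000 − 0.124224 = 0.1258.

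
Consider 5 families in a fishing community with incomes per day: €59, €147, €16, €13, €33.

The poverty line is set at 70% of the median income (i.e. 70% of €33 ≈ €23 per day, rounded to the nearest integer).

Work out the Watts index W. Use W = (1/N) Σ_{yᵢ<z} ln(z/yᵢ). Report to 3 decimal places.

Below the line: €13, €16 (q = 2 of N = 5).
Log shortfalls: ln(23/13) = 0.5705; ln(23/16) = 0.3629.
W = 0.933450 / 5 = 0.187.

0.187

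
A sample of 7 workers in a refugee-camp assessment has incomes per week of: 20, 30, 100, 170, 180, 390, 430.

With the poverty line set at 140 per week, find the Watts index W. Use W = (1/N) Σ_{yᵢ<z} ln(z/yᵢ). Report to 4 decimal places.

0.5461

Below z: 20, 30, 100 (q = 3 of N = 7).
Log gaps: ln(140/20) = 1.9459; ln(140/30) = 1.5404; ln(140/100) = 0.3365.
W = 3.822827 / 7 = 0.5461.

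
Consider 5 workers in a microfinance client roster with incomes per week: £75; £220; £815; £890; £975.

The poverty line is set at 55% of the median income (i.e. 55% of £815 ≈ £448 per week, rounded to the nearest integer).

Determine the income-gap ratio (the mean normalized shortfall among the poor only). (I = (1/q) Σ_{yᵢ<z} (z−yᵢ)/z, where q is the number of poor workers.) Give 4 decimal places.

0.6708

Below z: £75, £220 (q = 2 of N = 5).
Shortfall ratios (z−y)/z: 0.8326, 0.5089; sum = 1.341518.
I averages over the q = 2 poor units only: 1.341518 / 2 = 0.6708.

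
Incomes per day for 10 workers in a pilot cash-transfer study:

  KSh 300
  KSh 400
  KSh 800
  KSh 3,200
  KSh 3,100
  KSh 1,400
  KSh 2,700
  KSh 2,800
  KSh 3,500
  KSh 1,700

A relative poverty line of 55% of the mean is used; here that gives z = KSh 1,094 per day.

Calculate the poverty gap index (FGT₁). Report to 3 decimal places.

Below z: KSh 300, KSh 400, KSh 800 (q = 3 of N = 10).
Gap ratios (z−y)/z: (1094−300)/1094 = 0.7258; (1094−400)/1094 = 0.6344; (1094−800)/1094 = 0.2687.
Σ = 1.628885. Dividing by the full population N = 10 gives P₁ = 0.163.

0.163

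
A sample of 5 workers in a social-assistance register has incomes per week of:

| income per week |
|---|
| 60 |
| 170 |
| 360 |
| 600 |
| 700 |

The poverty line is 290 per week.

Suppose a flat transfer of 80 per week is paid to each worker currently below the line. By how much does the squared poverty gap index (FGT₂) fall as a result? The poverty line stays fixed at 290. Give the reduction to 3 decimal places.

0.103

Before: below the line — 60, 170; squared poverty gap index (FGT₂) = 0.16005.
After the 80 transfer: below the line — 140, 250; squared poverty gap index (FGT₂) = 0.05731.
Reduction = 0.16005 − 0.05731 = 0.103.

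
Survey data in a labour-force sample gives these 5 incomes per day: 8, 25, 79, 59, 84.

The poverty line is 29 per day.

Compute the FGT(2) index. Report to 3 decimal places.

0.109

Incomes under z: 8, 25 (q = 2 of N = 5).
Shortfall ratios: (29−8)/29 = 0.7241; (29−25)/29 = 0.1379.
Squared: 0.5244; 0.0190.
Sum = 0.543401; P₂ = 0.543401 / 5 = 0.109.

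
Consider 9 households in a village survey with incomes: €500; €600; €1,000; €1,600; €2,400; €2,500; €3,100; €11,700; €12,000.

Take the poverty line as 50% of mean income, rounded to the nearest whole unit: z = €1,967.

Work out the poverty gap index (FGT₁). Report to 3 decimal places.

Below z: €500, €600, €1,000, €1,600 (q = 4 of N = 9).
Relative gaps: (1967−500)/1967 = 0.7458; (1967−600)/1967 = 0.6950; (1967−1000)/1967 = 0.4916; (1967−1600)/1967 = 0.1866.
Sum of shortfalls = 2.118963; P₁ averages over all N: 2.118963 / 9 = 0.235.

0.235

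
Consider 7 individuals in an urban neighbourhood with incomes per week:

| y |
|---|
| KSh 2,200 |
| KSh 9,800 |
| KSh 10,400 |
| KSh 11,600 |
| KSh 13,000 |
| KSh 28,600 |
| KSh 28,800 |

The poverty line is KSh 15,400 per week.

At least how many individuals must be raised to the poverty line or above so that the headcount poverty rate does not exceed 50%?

2

Currently q = 5 of N = 7 are below the line (H = 0.714).
A headcount ratio of at most 50% allows at most ⌊0.50 × 7⌋ = 3 poor individuals.
So at least 5 − 3 = 2 must be lifted.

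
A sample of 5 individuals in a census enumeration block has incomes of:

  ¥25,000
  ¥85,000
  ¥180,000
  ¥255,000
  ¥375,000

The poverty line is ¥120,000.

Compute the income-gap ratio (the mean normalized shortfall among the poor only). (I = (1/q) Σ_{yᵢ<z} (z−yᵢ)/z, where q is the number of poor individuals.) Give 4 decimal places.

Poor units: ¥25,000, ¥85,000 (q = 2 of N = 5).
Shortfall ratios (z−y)/z: 0.7917, 0.2917; sum = 1.083333.
I averages over the q = 2 poor units only: 1.083333 / 2 = 0.5417.

0.5417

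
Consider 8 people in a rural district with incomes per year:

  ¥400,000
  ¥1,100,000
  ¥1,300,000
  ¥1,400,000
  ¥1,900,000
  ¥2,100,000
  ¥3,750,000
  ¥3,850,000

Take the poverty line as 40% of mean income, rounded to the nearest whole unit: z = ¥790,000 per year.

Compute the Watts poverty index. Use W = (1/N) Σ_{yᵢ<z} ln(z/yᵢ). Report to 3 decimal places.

Poor units: ¥400,000 (q = 1 of N = 8).
Log shortfalls: ln(790000/400000) = 0.6806.
W = 0.680568 / 8 = 0.085.

0.085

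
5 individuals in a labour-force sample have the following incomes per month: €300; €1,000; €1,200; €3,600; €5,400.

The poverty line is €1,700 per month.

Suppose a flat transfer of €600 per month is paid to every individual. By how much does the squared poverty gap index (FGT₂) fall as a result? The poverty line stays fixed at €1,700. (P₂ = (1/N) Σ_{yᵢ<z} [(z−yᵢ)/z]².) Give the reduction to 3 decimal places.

0.142

Before: below the line — €300, €1,000, €1,200; squared poverty gap index (FGT₂) = 0.18685.
After the €600 transfer: below the line — €900, €1,600; squared poverty gap index (FGT₂) = 0.04498.
Reduction = 0.18685 − 0.04498 = 0.142.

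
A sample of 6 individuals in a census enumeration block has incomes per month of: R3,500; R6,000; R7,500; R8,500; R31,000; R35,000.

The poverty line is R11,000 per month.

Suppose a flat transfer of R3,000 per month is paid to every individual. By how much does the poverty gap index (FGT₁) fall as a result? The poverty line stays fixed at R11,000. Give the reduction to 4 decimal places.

Before: below the line — R3,500, R6,000, R7,500, R8,500; poverty gap index (FGT₁) = 0.280303.
After the R3,000 transfer: below the line — R6,500, R9,000, R10,500; poverty gap index (FGT₁) = 0.106061.
Reduction = 0.280303 − 0.106061 = 0.1742.

0.1742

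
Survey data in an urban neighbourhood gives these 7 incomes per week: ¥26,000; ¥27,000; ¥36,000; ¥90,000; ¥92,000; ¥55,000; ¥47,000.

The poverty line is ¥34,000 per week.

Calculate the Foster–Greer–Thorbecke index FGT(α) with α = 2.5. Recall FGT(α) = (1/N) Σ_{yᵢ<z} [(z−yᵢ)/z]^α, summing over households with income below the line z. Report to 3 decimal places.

Below z: ¥26,000, ¥27,000 (q = 2 of N = 7).
Shortfall ratios: (34000−26000)/34000 = 0.2353; (34000−27000)/34000 = 0.2059.
Raised to α = 2.5: 0.02686; 0.01923.
Sum = 0.046088; FGT(2.5) = 0.046088 / 7 = 0.007.

0.007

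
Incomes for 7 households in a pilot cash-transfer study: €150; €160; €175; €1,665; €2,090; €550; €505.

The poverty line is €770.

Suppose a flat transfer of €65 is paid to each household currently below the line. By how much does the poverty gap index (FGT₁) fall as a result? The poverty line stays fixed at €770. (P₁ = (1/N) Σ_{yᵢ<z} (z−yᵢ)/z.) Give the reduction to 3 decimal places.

0.060

Before: below the line — €150, €160, €175, €505, €550; poverty gap index (FGT₁) = 0.42857.
After the €65 transfer: below the line — €215, €225, €240, €570, €615; poverty gap index (FGT₁) = 0.36827.
Reduction = 0.42857 − 0.36827 = 0.060.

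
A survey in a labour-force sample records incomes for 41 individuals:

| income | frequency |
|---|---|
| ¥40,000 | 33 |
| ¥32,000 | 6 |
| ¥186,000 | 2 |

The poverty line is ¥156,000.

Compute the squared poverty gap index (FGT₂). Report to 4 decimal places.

Below the line: 6×¥32,000, 33×¥40,000 (q = 39 of N = 41).
Shortfall ratios: (156000−32000)/156000 = 0.7949 (×6); (156000−40000)/156000 = 0.7436 (×33).
Squared: 0.6318 (×6); 0.5529 (×33).
Sum = 22.037475; P₂ = 22.037475 / 41 = 0.5375.

0.5375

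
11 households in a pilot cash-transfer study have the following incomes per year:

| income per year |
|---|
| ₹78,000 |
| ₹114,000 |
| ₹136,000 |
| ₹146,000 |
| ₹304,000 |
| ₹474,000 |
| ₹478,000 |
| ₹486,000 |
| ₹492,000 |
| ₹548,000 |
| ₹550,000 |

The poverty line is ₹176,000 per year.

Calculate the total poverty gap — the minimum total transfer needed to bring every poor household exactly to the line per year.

₹230,000

Incomes under z: ₹78,000, ₹114,000, ₹136,000, ₹146,000 (q = 4 of N = 11).
Individual gaps: 176000−78000 = 98000; 176000−114000 = 62000; 176000−136000 = 40000; 176000−146000 = 30000.
Aggregate gap = ₹230,000.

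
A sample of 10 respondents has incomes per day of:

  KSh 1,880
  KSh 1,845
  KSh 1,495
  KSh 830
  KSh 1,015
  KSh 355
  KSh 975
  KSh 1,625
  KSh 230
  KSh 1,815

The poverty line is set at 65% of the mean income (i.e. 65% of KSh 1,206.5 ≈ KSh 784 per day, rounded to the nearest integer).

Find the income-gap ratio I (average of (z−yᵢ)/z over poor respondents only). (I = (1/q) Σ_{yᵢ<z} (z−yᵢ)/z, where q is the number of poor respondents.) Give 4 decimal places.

0.6269

Poor units: KSh 230, KSh 355 (q = 2 of N = 10).
Relative gaps: 0.7066, 0.5472; sum = 1.253827.
I averages over the q = 2 poor units only: 1.253827 / 2 = 0.6269.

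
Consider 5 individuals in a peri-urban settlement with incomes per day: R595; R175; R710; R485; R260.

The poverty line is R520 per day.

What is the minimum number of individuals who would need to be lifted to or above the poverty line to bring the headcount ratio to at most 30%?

Currently q = 3 of N = 5 are below the line (H = 0.600).
A headcount ratio of at most 30% allows at most ⌊0.30 × 5⌋ = 1 poor individuals.
So at least 3 − 1 = 2 must be lifted.

2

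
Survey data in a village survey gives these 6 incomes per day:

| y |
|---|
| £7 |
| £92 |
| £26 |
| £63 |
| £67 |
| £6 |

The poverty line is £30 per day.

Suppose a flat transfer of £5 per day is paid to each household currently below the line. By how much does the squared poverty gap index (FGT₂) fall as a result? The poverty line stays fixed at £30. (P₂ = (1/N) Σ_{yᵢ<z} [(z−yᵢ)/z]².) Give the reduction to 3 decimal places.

0.081

Before: below the line — £6, £7, £26; squared poverty gap index (FGT₂) = 0.20759.
After the £5 transfer: below the line — £11, £12; squared poverty gap index (FGT₂) = 0.12685.
Reduction = 0.20759 − 0.12685 = 0.081.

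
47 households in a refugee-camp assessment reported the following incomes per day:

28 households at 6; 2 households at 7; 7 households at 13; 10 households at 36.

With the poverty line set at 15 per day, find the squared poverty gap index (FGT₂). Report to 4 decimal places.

0.2292

Below the line: 28×6, 2×7, 7×13 (q = 37 of N = 47).
Normalized shortfalls: (15−6)/15 = 0.6000 (×28); (15−7)/15 = 0.5333 (×2); (15−13)/15 = 0.1333 (×7).
Squared: 0.3600 (×28); 0.2844 (×2); 0.0178 (×7).
Sum = 10.773333; P₂ = 10.773333 / 47 = 0.2292.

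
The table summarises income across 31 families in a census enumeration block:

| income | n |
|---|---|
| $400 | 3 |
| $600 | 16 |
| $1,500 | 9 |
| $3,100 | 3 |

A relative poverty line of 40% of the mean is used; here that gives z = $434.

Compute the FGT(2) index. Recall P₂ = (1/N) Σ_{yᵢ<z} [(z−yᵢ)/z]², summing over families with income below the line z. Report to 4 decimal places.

Below the line: 3×$400 (q = 3 of N = 31).
Normalized shortfalls: (434−400)/434 = 0.0783 (×3).
Squared: 0.0061 (×3).
Sum = 0.018412; P₂ = 0.018412 / 31 = 0.0006.

0.0006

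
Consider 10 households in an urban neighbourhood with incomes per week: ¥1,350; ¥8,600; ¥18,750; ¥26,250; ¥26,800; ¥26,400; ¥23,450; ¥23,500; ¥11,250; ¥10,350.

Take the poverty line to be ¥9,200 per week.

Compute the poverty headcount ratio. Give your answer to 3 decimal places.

0.200

2 of the 10 households have income below ¥9,200.
H = 2/10 = 0.200.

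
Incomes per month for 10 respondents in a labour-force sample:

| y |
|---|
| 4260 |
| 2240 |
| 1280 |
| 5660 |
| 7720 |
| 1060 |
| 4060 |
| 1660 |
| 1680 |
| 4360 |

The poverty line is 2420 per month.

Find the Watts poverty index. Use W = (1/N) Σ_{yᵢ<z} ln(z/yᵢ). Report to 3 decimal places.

0.228

Below z: 1060, 1280, 1660, 1680, 2240 (q = 5 of N = 10).
Log gaps: ln(2420/1060) = 0.8255; ln(2420/1280) = 0.6369; ln(2420/1660) = 0.3769; ln(2420/1680) = 0.3650; ln(2420/2240) = 0.0773.
W = 2.281621 / 10 = 0.228.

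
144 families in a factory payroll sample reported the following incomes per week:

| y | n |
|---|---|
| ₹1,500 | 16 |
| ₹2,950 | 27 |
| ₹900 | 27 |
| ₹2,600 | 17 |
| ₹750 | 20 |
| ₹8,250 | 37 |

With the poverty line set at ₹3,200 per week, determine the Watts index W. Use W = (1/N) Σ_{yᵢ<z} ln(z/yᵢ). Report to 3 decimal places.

0.563

Below the line: 20×₹750, 27×₹900, 16×₹1,500, 17×₹2,600, 27×₹2,950 (q = 107 of N = 144).
ln(z/y) terms: ln(3200/750) = 1.4508 (×20); ln(3200/900) = 1.2685 (×27); ln(3200/1500) = 0.7577 (×16); ln(3200/2600) = 0.2076 (×17); ln(3200/2950) = 0.0813 (×27).
W = 81.115636 / 144 = 0.563.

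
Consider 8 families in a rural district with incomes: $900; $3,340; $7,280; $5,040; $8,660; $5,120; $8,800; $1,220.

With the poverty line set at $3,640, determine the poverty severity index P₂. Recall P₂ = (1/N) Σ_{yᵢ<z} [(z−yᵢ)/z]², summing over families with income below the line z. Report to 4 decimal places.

Below the line: $900, $1,220, $3,340 (q = 3 of N = 8).
Gap ratios (z−y)/z: (3640−900)/3640 = 0.7527; (3640−1220)/3640 = 0.6648; (3640−3340)/3640 = 0.0824.
Squared: 0.5666; 0.4420; 0.0068.
Sum = 1.015427; P₂ = 1.015427 / 8 = 0.1269.

0.1269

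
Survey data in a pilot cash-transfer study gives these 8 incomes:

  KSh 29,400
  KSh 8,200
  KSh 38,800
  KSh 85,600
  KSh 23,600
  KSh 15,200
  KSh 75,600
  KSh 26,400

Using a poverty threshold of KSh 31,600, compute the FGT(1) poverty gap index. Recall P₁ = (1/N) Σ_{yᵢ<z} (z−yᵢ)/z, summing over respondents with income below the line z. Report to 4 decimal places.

0.2184

Below the line: KSh 8,200, KSh 15,200, KSh 23,600, KSh 26,400, KSh 29,400 (q = 5 of N = 8).
Relative gaps: (31600−8200)/31600 = 0.7405; (31600−15200)/31600 = 0.5190; (31600−23600)/31600 = 0.2532; (31600−26400)/31600 = 0.1646; (31600−29400)/31600 = 0.0696.
Σ = 1.746835. Dividing by the full population N = 8 gives P₁ = 0.2184.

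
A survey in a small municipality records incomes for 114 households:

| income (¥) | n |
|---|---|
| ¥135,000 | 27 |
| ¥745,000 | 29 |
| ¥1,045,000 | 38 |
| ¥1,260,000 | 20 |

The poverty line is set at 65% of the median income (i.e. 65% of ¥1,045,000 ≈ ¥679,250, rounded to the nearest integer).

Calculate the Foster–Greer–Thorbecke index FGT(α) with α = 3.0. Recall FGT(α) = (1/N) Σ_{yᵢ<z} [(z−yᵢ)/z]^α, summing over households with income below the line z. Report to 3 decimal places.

0.122

Below the line: 27×¥135,000 (q = 27 of N = 114).
Gap ratios (z−y)/z: (679250−135000)/679250 = 0.8013 (×27).
Raised to α = 3.0: 0.51441 (×27).
Sum = 13.888973; FGT(3.0) = 13.888973 / 114 = 0.122.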